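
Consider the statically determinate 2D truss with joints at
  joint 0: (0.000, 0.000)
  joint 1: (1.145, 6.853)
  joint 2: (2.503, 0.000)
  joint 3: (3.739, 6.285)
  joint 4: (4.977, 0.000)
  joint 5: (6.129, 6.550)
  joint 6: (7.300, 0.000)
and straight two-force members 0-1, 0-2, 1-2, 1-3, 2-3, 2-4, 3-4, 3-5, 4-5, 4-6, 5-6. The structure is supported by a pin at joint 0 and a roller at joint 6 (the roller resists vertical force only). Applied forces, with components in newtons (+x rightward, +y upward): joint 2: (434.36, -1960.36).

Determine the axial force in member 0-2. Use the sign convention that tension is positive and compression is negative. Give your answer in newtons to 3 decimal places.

649.592

N=7 nodes, M=11 members, R=3 reactions → 2N=14, M+R=14
member 0 (0-1): L=6.9480, (cx,cy)=(0.1648,0.9863)
member 1 (0-2): L=2.5030, (cx,cy)=(1.0000,0.0000)
member 2 (1-2): L=6.9863, (cx,cy)=(0.1944,-0.9809)
member 3 (1-3): L=2.6555, (cx,cy)=(0.9769,-0.2139)
member 4 (2-3): L=6.4054, (cx,cy)=(0.1930,0.9812)
member 5 (2-4): L=2.4740, (cx,cy)=(1.0000,0.0000)
member 6 (3-4): L=6.4058, (cx,cy)=(0.1933,-0.9811)
member 7 (3-5): L=2.4046, (cx,cy)=(0.9939,0.1102)
member 8 (4-5): L=6.6505, (cx,cy)=(0.1732,0.9849)
member 9 (4-6): L=2.3230, (cx,cy)=(1.0000,0.0000)
member 10 (5-6): L=6.6539, (cx,cy)=(0.1760,-0.9844)
solve A·x = −loads:
  F[0-1] = -1306.0550 N (compression)
  F[0-2] = +649.5923 N (tension)
  F[1-2] = +1423.0390 N (tension)
  F[1-3] = -503.4981 N (compression)
  F[2-3] = +575.2757 N (tension)
  F[2-4] = +380.8382 N (tension)
  F[3-4] = -712.5533 N (compression)
  F[3-5] = -244.6178 N (compression)
  F[4-5] = +709.8501 N (tension)
  F[4-6] = +120.1682 N (tension)
  F[5-6] = -682.8191 N (compression)
  Rx@0 = -434.3600 N
  Ry@0 = +1288.1982 N
  Ry@6 = +672.1618 N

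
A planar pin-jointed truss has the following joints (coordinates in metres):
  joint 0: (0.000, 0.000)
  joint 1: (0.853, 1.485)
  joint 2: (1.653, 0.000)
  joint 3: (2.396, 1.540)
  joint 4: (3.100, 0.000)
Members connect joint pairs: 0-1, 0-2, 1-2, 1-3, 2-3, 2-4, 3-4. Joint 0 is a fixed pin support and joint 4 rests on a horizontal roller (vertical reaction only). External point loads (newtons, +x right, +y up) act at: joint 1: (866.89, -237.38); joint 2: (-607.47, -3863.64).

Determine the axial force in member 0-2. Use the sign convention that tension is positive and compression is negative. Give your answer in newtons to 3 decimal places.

N=5 nodes, M=7 members, R=3 reactions → 2N=10, M+R=10
member 0 (0-1): L=1.7126, (cx,cy)=(0.4981,0.8671)
member 1 (0-2): L=1.6530, (cx,cy)=(1.0000,0.0000)
member 2 (1-2): L=1.6868, (cx,cy)=(0.4743,-0.8804)
member 3 (1-3): L=1.5440, (cx,cy)=(0.9994,0.0356)
member 4 (2-3): L=1.7099, (cx,cy)=(0.4345,0.9007)
member 5 (2-4): L=1.4470, (cx,cy)=(1.0000,0.0000)
member 6 (3-4): L=1.6933, (cx,cy)=(0.4158,-0.9095)
solve A·x = −loads:
  F[0-1] = -1799.3228 N (compression)
  F[0-2] = +1155.6395 N (tension)
  F[1-2] = +1404.2591 N (tension)
  F[1-3] = -2430.6593 N (compression)
  F[2-3] = +2917.1728 N (tension)
  F[2-4] = +1161.4988 N (tension)
  F[3-4] = -2793.6778 N (compression)
  Rx@0 = -259.4200 N
  Ry@0 = +1560.2414 N
  Ry@4 = +2540.7786 N

1155.639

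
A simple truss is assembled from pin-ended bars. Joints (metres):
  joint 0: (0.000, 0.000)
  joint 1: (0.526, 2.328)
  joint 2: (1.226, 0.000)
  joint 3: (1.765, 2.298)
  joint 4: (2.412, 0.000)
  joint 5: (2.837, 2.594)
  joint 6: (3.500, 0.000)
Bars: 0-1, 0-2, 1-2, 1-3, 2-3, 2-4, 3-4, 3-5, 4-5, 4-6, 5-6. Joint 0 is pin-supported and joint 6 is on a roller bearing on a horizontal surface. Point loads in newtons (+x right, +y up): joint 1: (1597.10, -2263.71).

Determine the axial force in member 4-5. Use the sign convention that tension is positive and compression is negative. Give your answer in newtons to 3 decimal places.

N=7 nodes, M=11 members, R=3 reactions → 2N=14, M+R=14
member 0 (0-1): L=2.3867, (cx,cy)=(0.2204,0.9754)
member 1 (0-2): L=1.2260, (cx,cy)=(1.0000,0.0000)
member 2 (1-2): L=2.4310, (cx,cy)=(0.2880,-0.9576)
member 3 (1-3): L=1.2394, (cx,cy)=(0.9997,-0.0242)
member 4 (2-3): L=2.3604, (cx,cy)=(0.2284,0.9736)
member 5 (2-4): L=1.1860, (cx,cy)=(1.0000,0.0000)
member 6 (3-4): L=2.3873, (cx,cy)=(0.2710,-0.9626)
member 7 (3-5): L=1.1121, (cx,cy)=(0.9639,0.2662)
member 8 (4-5): L=2.6286, (cx,cy)=(0.1617,0.9868)
member 9 (4-6): L=1.0880, (cx,cy)=(1.0000,0.0000)
member 10 (5-6): L=2.6774, (cx,cy)=(0.2476,-0.9689)
solve A·x = −loads:
  F[0-1] = -882.9163 N (compression)
  F[0-2] = +1791.6854 N (tension)
  F[1-2] = -1429.6410 N (compression)
  F[1-3] = -1380.4224 N (compression)
  F[2-3] = +1406.2442 N (tension)
  F[2-4] = +1058.8958 N (tension)
  F[3-4] = -1633.7692 N (compression)
  F[3-5] = -639.1799 N (compression)
  F[4-5] = +1593.5943 N (tension)
  F[4-6] = +358.4655 N (tension)
  F[5-6] = -1447.5883 N (compression)
  Rx@0 = -1597.1000 N
  Ry@0 = +861.2071 N
  Ry@6 = +1402.5029 N

1593.594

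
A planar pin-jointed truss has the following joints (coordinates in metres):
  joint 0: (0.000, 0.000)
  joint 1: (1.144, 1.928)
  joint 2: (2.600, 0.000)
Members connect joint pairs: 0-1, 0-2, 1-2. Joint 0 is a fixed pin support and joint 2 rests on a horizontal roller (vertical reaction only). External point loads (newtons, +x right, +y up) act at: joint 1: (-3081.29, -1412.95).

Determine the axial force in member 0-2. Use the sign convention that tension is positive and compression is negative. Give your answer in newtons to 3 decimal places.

-1256.024

N=3 nodes, M=3 members, R=3 reactions → 2N=6, M+R=6
member 0 (0-1): L=2.2419, (cx,cy)=(0.5103,0.8600)
member 1 (0-2): L=2.6000, (cx,cy)=(1.0000,0.0000)
member 2 (1-2): L=2.4160, (cx,cy)=(0.6026,-0.7980)
solve A·x = −loads:
  F[0-1] = -3576.9086 N (compression)
  F[0-2] = -1256.0243 N (compression)
  F[1-2] = +2084.1837 N (tension)
  Rx@0 = +3081.2900 N
  Ry@0 = +3076.1470 N
  Ry@2 = -1663.1970 N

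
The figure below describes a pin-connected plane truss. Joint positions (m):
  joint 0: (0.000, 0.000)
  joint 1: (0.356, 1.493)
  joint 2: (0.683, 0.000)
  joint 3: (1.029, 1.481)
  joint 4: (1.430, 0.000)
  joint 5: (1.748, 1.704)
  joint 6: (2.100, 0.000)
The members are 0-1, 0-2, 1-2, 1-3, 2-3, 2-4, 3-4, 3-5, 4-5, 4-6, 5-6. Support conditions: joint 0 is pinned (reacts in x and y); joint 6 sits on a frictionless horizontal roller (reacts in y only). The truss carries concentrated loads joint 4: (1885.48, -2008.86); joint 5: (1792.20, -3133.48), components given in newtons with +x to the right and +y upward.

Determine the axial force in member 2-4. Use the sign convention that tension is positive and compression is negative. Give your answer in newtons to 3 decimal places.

N=7 nodes, M=11 members, R=3 reactions → 2N=14, M+R=14
member 0 (0-1): L=1.5349, (cx,cy)=(0.2319,0.9727)
member 1 (0-2): L=0.6830, (cx,cy)=(1.0000,0.0000)
member 2 (1-2): L=1.5284, (cx,cy)=(0.2140,-0.9768)
member 3 (1-3): L=0.6731, (cx,cy)=(0.9998,-0.0178)
member 4 (2-3): L=1.5209, (cx,cy)=(0.2275,0.9738)
member 5 (2-4): L=0.7470, (cx,cy)=(1.0000,0.0000)
member 6 (3-4): L=1.5343, (cx,cy)=(0.2614,-0.9652)
member 7 (3-5): L=0.7528, (cx,cy)=(0.9551,0.2962)
member 8 (4-5): L=1.7334, (cx,cy)=(0.1835,0.9830)
member 9 (4-6): L=0.6700, (cx,cy)=(1.0000,0.0000)
member 10 (5-6): L=1.7400, (cx,cy)=(0.2023,-0.9793)
solve A·x = −loads:
  F[0-1] = +296.1660 N (tension)
  F[0-2] = +3608.9862 N (tension)
  F[1-2] = -297.3334 N (compression)
  F[1-3] = +132.3294 N (tension)
  F[2-3] = +298.2697 N (tension)
  F[2-4] = +3477.5153 N (tension)
  F[3-4] = -216.0060 N (compression)
  F[3-5] = +268.6777 N (tension)
  F[4-5] = +2255.6398 N (tension)
  F[4-6] = +1121.7788 N (tension)
  F[5-6] = -5545.0835 N (compression)
  Rx@0 = -3677.6800 N
  Ry@0 = -288.0894 N
  Ry@6 = +5430.4294 N

3477.515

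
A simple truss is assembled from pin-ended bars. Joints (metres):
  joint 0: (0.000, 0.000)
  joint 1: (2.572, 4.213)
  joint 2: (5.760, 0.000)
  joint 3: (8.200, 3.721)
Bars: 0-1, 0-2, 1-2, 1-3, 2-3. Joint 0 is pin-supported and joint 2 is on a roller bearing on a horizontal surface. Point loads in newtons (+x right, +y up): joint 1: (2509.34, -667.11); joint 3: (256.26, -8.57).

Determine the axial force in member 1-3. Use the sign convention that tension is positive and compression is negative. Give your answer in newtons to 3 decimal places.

248.626

N=4 nodes, M=5 members, R=3 reactions → 2N=8, M+R=8
member 0 (0-1): L=4.9360, (cx,cy)=(0.5211,0.8535)
member 1 (0-2): L=5.7600, (cx,cy)=(1.0000,0.0000)
member 2 (1-2): L=5.2832, (cx,cy)=(0.6034,-0.7974)
member 3 (1-3): L=5.6495, (cx,cy)=(0.9962,-0.0871)
member 4 (2-3): L=4.4497, (cx,cy)=(0.5484,0.8362)
solve A·x = −loads:
  F[0-1] = +1916.0011 N (tension)
  F[0-2] = +1767.2392 N (tension)
  F[1-2] = -2914.5047 N (compression)
  F[1-3] = +248.6261 N (tension)
  F[2-3] = +15.6441 N (tension)
  Rx@0 = -2765.6000 N
  Ry@0 = -1635.3398 N
  Ry@2 = +2311.0198 N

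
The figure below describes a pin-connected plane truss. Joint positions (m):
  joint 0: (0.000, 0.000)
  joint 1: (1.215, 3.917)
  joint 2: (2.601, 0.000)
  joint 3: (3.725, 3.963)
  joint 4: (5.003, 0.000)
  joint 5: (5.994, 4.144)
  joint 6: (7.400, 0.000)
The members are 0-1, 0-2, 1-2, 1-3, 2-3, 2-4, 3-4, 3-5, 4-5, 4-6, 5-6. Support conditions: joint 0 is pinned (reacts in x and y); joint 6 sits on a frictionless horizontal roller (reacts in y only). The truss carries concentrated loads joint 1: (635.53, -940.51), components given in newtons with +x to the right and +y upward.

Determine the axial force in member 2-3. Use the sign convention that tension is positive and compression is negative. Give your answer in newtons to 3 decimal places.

521.564

N=7 nodes, M=11 members, R=3 reactions → 2N=14, M+R=14
member 0 (0-1): L=4.1011, (cx,cy)=(0.2963,0.9551)
member 1 (0-2): L=2.6010, (cx,cy)=(1.0000,0.0000)
member 2 (1-2): L=4.1550, (cx,cy)=(0.3336,-0.9427)
member 3 (1-3): L=2.5104, (cx,cy)=(0.9998,0.0183)
member 4 (2-3): L=4.1193, (cx,cy)=(0.2729,0.9621)
member 5 (2-4): L=2.4020, (cx,cy)=(1.0000,0.0000)
member 6 (3-4): L=4.1640, (cx,cy)=(0.3069,-0.9517)
member 7 (3-5): L=2.2762, (cx,cy)=(0.9968,0.0795)
member 8 (4-5): L=4.2608, (cx,cy)=(0.2326,0.9726)
member 9 (4-6): L=2.3970, (cx,cy)=(1.0000,0.0000)
member 10 (5-6): L=4.3760, (cx,cy)=(0.3213,-0.9470)
solve A·x = −loads:
  F[0-1] = -470.8236 N (compression)
  F[0-2] = +775.0168 N (tension)
  F[1-2] = -532.2586 N (compression)
  F[1-3] = -597.5687 N (compression)
  F[2-3] = +521.5642 N (tension)
  F[2-4] = +455.1539 N (tension)
  F[3-4] = -539.9722 N (compression)
  F[3-5] = -290.3458 N (compression)
  F[4-5] = +528.4014 N (tension)
  F[4-6] = +166.5293 N (tension)
  F[5-6] = -518.3042 N (compression)
  Rx@0 = -635.5300 N
  Ry@0 = +449.6869 N
  Ry@6 = +490.8231 N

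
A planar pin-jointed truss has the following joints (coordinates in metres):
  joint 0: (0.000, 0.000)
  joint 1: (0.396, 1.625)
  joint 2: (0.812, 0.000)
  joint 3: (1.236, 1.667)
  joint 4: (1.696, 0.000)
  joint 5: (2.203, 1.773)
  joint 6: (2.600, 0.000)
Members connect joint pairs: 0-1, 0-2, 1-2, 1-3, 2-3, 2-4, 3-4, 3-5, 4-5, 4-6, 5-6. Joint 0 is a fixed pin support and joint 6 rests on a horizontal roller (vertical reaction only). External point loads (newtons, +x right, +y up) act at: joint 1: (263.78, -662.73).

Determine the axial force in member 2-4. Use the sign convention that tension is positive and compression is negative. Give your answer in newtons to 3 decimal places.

217.488

N=7 nodes, M=11 members, R=3 reactions → 2N=14, M+R=14
member 0 (0-1): L=1.6726, (cx,cy)=(0.2368,0.9716)
member 1 (0-2): L=0.8120, (cx,cy)=(1.0000,0.0000)
member 2 (1-2): L=1.6774, (cx,cy)=(0.2480,-0.9688)
member 3 (1-3): L=0.8410, (cx,cy)=(0.9988,0.0499)
member 4 (2-3): L=1.7201, (cx,cy)=(0.2465,0.9691)
member 5 (2-4): L=0.8840, (cx,cy)=(1.0000,0.0000)
member 6 (3-4): L=1.7293, (cx,cy)=(0.2660,-0.9640)
member 7 (3-5): L=0.9728, (cx,cy)=(0.9940,0.1090)
member 8 (4-5): L=1.8441, (cx,cy)=(0.2749,0.9615)
member 9 (4-6): L=0.9040, (cx,cy)=(1.0000,0.0000)
member 10 (5-6): L=1.8169, (cx,cy)=(0.2185,-0.9758)
solve A·x = −loads:
  F[0-1] = -408.5446 N (compression)
  F[0-2] = +360.5085 N (tension)
  F[1-2] = -289.2769 N (compression)
  F[1-3] = -289.1278 N (compression)
  F[2-3] = +289.1625 N (tension)
  F[2-4] = +217.4883 N (tension)
  F[3-4] = -291.6453 N (compression)
  F[3-5] = -140.7479 N (compression)
  F[4-5] = +292.4065 N (tension)
  F[4-6] = +59.5167 N (tension)
  F[5-6] = -272.3832 N (compression)
  Rx@0 = -263.7800 N
  Ry@0 = +396.9286 N
  Ry@6 = +265.8014 N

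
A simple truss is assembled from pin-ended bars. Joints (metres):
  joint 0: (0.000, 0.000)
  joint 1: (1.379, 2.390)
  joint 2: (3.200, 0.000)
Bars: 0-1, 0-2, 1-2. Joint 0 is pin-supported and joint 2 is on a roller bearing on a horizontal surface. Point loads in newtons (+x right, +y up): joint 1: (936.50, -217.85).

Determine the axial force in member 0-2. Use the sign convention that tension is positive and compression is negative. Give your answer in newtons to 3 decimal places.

604.456

N=3 nodes, M=3 members, R=3 reactions → 2N=6, M+R=6
member 0 (0-1): L=2.7593, (cx,cy)=(0.4998,0.8662)
member 1 (0-2): L=3.2000, (cx,cy)=(1.0000,0.0000)
member 2 (1-2): L=3.0047, (cx,cy)=(0.6061,-0.7954)
solve A·x = −loads:
  F[0-1] = +664.4006 N (tension)
  F[0-2] = +604.4563 N (tension)
  F[1-2] = -997.3650 N (compression)
  Rx@0 = -936.5000 N
  Ry@0 = -575.4782 N
  Ry@2 = +793.3282 N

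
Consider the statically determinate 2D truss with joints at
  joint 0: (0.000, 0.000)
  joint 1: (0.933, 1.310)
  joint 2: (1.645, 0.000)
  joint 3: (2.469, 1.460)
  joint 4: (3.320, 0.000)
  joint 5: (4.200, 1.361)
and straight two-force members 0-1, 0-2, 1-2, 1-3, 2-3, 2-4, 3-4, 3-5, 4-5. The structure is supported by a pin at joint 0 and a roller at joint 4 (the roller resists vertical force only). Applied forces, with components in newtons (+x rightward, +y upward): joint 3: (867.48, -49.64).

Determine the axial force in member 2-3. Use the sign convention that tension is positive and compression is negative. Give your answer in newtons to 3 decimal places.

N=6 nodes, M=9 members, R=3 reactions → 2N=12, M+R=12
member 0 (0-1): L=1.6083, (cx,cy)=(0.5801,0.8145)
member 1 (0-2): L=1.6450, (cx,cy)=(1.0000,0.0000)
member 2 (1-2): L=1.4910, (cx,cy)=(0.4775,-0.8786)
member 3 (1-3): L=1.5433, (cx,cy)=(0.9953,0.0972)
member 4 (2-3): L=1.6765, (cx,cy)=(0.4915,0.8709)
member 5 (2-4): L=1.6750, (cx,cy)=(1.0000,0.0000)
member 6 (3-4): L=1.6899, (cx,cy)=(0.5036,-0.8640)
member 7 (3-5): L=1.7338, (cx,cy)=(0.9984,-0.0571)
member 8 (4-5): L=1.6207, (cx,cy)=(0.5430,0.8398)
solve A·x = −loads:
  F[0-1] = +452.7246 N (tension)
  F[0-2] = +604.8454 N (tension)
  F[1-2] = -370.8311 N (compression)
  F[1-3] = +441.8116 N (tension)
  F[2-3] = +374.1263 N (tension)
  F[2-4] = +243.8746 N (tension)
  F[3-4] = -484.2849 N (compression)
  F[3-5] = -0.0000 N (compression)
  F[4-5] = +0.0000 N (tension)
  Rx@0 = -867.4800 N
  Ry@0 = -368.7582 N
  Ry@4 = +418.3982 N

374.126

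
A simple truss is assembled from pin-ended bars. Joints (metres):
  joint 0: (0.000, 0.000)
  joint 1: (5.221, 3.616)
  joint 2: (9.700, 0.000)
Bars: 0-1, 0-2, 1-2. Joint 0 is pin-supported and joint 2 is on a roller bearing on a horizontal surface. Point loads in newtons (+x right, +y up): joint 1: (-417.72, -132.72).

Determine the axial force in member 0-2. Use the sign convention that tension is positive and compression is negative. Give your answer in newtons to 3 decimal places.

N=3 nodes, M=3 members, R=3 reactions → 2N=6, M+R=6
member 0 (0-1): L=6.3509, (cx,cy)=(0.8221,0.5694)
member 1 (0-2): L=9.7000, (cx,cy)=(1.0000,0.0000)
member 2 (1-2): L=5.7565, (cx,cy)=(0.7781,-0.6282)
solve A·x = −loads:
  F[0-1] = -381.1311 N (compression)
  F[0-2] = -104.3980 N (compression)
  F[1-2] = +134.1736 N (tension)
  Rx@0 = +417.7200 N
  Ry@0 = +217.0029 N
  Ry@2 = -84.2829 N

-104.398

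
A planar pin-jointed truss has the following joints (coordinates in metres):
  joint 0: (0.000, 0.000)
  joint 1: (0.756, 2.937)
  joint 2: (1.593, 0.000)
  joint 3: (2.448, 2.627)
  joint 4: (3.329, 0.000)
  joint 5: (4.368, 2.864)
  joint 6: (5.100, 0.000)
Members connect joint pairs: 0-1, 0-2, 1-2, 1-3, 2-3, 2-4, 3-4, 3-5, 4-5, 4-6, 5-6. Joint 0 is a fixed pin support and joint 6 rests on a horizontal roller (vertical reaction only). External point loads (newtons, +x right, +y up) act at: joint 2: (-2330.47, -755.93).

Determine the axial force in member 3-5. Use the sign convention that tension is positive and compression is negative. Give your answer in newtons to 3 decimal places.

N=7 nodes, M=11 members, R=3 reactions → 2N=14, M+R=14
member 0 (0-1): L=3.0327, (cx,cy)=(0.2493,0.9684)
member 1 (0-2): L=1.5930, (cx,cy)=(1.0000,0.0000)
member 2 (1-2): L=3.0539, (cx,cy)=(0.2741,-0.9617)
member 3 (1-3): L=1.7202, (cx,cy)=(0.9836,-0.1802)
member 4 (2-3): L=2.7626, (cx,cy)=(0.3095,0.9509)
member 5 (2-4): L=1.7360, (cx,cy)=(1.0000,0.0000)
member 6 (3-4): L=2.7708, (cx,cy)=(0.3180,-0.9481)
member 7 (3-5): L=1.9346, (cx,cy)=(0.9925,0.1225)
member 8 (4-5): L=3.0466, (cx,cy)=(0.3410,0.9401)
member 9 (4-6): L=1.7710, (cx,cy)=(1.0000,0.0000)
member 10 (5-6): L=2.9561, (cx,cy)=(0.2476,-0.9689)
solve A·x = −loads:
  F[0-1] = -536.7576 N (compression)
  F[0-2] = -2196.6673 N (compression)
  F[1-2] = +597.1813 N (tension)
  F[1-3] = -302.4252 N (compression)
  F[2-3] = +190.9923 N (tension)
  F[2-4] = +238.3640 N (tension)
  F[3-4] = -268.9415 N (compression)
  F[3-5] = -154.0115 N (compression)
  F[4-5] = +271.2452 N (tension)
  F[4-6] = +60.3483 N (tension)
  F[5-6] = -243.7071 N (compression)
  Rx@0 = +2330.4700 N
  Ry@0 = +519.8130 N
  Ry@6 = +236.1170 N

-154.012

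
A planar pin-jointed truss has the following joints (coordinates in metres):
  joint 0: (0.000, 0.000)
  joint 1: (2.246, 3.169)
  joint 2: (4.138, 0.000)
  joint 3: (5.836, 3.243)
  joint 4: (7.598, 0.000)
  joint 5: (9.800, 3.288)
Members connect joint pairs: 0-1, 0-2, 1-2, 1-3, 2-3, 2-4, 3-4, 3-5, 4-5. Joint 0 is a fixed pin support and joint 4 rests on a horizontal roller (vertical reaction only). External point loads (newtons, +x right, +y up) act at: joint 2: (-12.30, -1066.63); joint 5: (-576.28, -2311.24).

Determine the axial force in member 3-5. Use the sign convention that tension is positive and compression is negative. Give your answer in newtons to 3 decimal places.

979.082

N=6 nodes, M=9 members, R=3 reactions → 2N=12, M+R=12
member 0 (0-1): L=3.8842, (cx,cy)=(0.5782,0.8159)
member 1 (0-2): L=4.1380, (cx,cy)=(1.0000,0.0000)
member 2 (1-2): L=3.6908, (cx,cy)=(0.5126,-0.8586)
member 3 (1-3): L=3.5908, (cx,cy)=(0.9998,0.0206)
member 4 (2-3): L=3.6606, (cx,cy)=(0.4639,0.8859)
member 5 (2-4): L=3.4600, (cx,cy)=(1.0000,0.0000)
member 6 (3-4): L=3.6908, (cx,cy)=(0.4774,-0.8787)
member 7 (3-5): L=3.9643, (cx,cy)=(0.9999,0.0114)
member 8 (4-5): L=3.9572, (cx,cy)=(0.5564,0.8309)
solve A·x = −loads:
  F[0-1] = -80.0131 N (compression)
  F[0-2] = -542.3133 N (compression)
  F[1-2] = +74.0080 N (tension)
  F[1-3] = -84.2227 N (compression)
  F[2-3] = +1132.2636 N (tension)
  F[2-4] = -1017.2801 N (compression)
  F[3-4] = -1126.9568 N (compression)
  F[3-5] = +979.0822 N (tension)
  F[4-5] = -2795.0462 N (compression)
  Rx@0 = +588.5800 N
  Ry@0 = +65.2801 N
  Ry@4 = +3312.5899 N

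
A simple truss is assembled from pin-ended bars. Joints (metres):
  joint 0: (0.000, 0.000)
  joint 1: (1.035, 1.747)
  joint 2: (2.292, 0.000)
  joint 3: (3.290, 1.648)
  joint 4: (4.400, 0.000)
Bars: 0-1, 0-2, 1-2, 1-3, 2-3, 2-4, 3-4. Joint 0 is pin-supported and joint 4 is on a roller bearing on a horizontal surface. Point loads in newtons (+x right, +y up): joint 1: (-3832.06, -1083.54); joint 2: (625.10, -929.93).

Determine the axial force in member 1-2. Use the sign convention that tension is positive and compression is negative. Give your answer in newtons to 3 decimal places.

N=5 nodes, M=7 members, R=3 reactions → 2N=10, M+R=10
member 0 (0-1): L=2.0306, (cx,cy)=(0.5097,0.8603)
member 1 (0-2): L=2.2920, (cx,cy)=(1.0000,0.0000)
member 2 (1-2): L=2.1522, (cx,cy)=(0.5840,-0.8117)
member 3 (1-3): L=2.2572, (cx,cy)=(0.9990,-0.0439)
member 4 (2-3): L=1.9266, (cx,cy)=(0.5180,0.8554)
member 5 (2-4): L=2.1080, (cx,cy)=(1.0000,0.0000)
member 6 (3-4): L=1.9870, (cx,cy)=(0.5586,-0.8294)
solve A·x = −loads:
  F[0-1] = -3249.4832 N (compression)
  F[0-2] = -1550.6728 N (compression)
  F[1-2] = +2056.5677 N (tension)
  F[1-3] = +975.5781 N (tension)
  F[2-3] = -864.4423 N (compression)
  F[2-4] = -526.8559 N (compression)
  F[3-4] = +943.0998 N (tension)
  Rx@0 = +3206.9600 N
  Ry@0 = +2795.6849 N
  Ry@4 = -782.2149 N

2056.568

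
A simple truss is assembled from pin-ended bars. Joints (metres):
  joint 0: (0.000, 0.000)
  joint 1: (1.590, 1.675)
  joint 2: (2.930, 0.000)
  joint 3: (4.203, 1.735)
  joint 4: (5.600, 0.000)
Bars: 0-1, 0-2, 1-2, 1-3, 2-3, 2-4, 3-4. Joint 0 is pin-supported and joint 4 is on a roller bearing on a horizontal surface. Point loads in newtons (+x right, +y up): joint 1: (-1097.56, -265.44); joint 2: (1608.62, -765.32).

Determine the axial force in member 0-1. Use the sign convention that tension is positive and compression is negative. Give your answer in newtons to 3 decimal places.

-1217.831

N=5 nodes, M=7 members, R=3 reactions → 2N=10, M+R=10
member 0 (0-1): L=2.3095, (cx,cy)=(0.6885,0.7253)
member 1 (0-2): L=2.9300, (cx,cy)=(1.0000,0.0000)
member 2 (1-2): L=2.1450, (cx,cy)=(0.6247,-0.7809)
member 3 (1-3): L=2.6137, (cx,cy)=(0.9997,0.0230)
member 4 (2-3): L=2.1519, (cx,cy)=(0.5916,0.8063)
member 5 (2-4): L=2.6700, (cx,cy)=(1.0000,0.0000)
member 6 (3-4): L=2.2275, (cx,cy)=(0.6272,-0.7789)
solve A·x = −loads:
  F[0-1] = -1217.8308 N (compression)
  F[0-2] = +1349.4937 N (tension)
  F[1-2] = +784.4007 N (tension)
  F[1-3] = -230.9459 N (compression)
  F[2-3] = +189.5250 N (tension)
  F[2-4] = +118.7686 N (tension)
  F[3-4] = -189.3766 N (compression)
  Rx@0 = -511.0600 N
  Ry@0 = +883.2557 N
  Ry@4 = +147.5043 N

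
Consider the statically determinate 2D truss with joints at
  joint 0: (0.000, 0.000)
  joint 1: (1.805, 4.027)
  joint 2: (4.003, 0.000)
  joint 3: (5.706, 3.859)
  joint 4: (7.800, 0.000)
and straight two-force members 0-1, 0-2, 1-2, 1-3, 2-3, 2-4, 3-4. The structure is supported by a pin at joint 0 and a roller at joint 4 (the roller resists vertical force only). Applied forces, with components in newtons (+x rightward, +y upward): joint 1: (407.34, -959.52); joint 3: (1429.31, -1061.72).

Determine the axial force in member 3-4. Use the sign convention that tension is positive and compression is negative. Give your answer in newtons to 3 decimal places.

N=5 nodes, M=7 members, R=3 reactions → 2N=10, M+R=10
member 0 (0-1): L=4.4130, (cx,cy)=(0.4090,0.9125)
member 1 (0-2): L=4.0030, (cx,cy)=(1.0000,0.0000)
member 2 (1-2): L=4.5878, (cx,cy)=(0.4791,-0.8778)
member 3 (1-3): L=3.9046, (cx,cy)=(0.9991,-0.0430)
member 4 (2-3): L=4.2181, (cx,cy)=(0.4037,0.9149)
member 5 (2-4): L=3.7970, (cx,cy)=(1.0000,0.0000)
member 6 (3-4): L=4.3905, (cx,cy)=(0.4769,-0.8789)
solve A·x = −loads:
  F[0-1] = -115.1352 N (compression)
  F[0-2] = +1883.7422 N (tension)
  F[1-2] = -974.0483 N (compression)
  F[1-3] = +12.2422 N (tension)
  F[2-3] = +934.5361 N (tension)
  F[2-4] = +1039.7701 N (tension)
  F[3-4] = -2180.1038 N (compression)
  Rx@0 = -1836.6500 N
  Ry@0 = +105.0639 N
  Ry@4 = +1916.1761 N

-2180.104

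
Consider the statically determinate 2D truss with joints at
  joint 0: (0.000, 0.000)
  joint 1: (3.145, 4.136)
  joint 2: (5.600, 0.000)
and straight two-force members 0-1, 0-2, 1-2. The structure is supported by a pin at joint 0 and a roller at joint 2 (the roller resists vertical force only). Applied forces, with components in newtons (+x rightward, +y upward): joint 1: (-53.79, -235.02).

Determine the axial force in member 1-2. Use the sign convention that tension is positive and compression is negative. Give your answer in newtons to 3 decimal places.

N=3 nodes, M=3 members, R=3 reactions → 2N=6, M+R=6
member 0 (0-1): L=5.1959, (cx,cy)=(0.6053,0.7960)
member 1 (0-2): L=5.6000, (cx,cy)=(1.0000,0.0000)
member 2 (1-2): L=4.8097, (cx,cy)=(0.5104,-0.8599)
solve A·x = −loads:
  F[0-1] = -179.3430 N (compression)
  F[0-2] = +54.7633 N (tension)
  F[1-2] = -107.2900 N (compression)
  Rx@0 = +53.7900 N
  Ry@0 = +142.7588 N
  Ry@2 = +92.2612 N

-107.290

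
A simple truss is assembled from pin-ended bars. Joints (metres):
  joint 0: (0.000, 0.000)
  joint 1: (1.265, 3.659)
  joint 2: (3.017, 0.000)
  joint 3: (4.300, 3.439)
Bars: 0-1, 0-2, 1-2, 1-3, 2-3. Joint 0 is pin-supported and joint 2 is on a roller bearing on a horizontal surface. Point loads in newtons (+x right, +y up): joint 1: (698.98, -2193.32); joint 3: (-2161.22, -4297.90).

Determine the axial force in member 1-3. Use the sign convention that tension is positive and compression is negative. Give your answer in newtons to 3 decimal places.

-544.525

N=4 nodes, M=5 members, R=3 reactions → 2N=8, M+R=8
member 0 (0-1): L=3.8715, (cx,cy)=(0.3267,0.9451)
member 1 (0-2): L=3.0170, (cx,cy)=(1.0000,0.0000)
member 2 (1-2): L=4.0568, (cx,cy)=(0.4319,-0.9019)
member 3 (1-3): L=3.0430, (cx,cy)=(0.9974,-0.0723)
member 4 (2-3): L=3.6705, (cx,cy)=(0.3495,0.9369)
solve A·x = −loads:
  F[0-1] = -1123.4326 N (compression)
  F[0-2] = -1095.1620 N (compression)
  F[1-2] = -1210.9284 N (compression)
  F[1-3] = -544.5249 N (compression)
  F[2-3] = -4629.2771 N (compression)
  Rx@0 = +1462.2400 N
  Ry@0 = +1061.7695 N
  Ry@2 = +5429.4505 N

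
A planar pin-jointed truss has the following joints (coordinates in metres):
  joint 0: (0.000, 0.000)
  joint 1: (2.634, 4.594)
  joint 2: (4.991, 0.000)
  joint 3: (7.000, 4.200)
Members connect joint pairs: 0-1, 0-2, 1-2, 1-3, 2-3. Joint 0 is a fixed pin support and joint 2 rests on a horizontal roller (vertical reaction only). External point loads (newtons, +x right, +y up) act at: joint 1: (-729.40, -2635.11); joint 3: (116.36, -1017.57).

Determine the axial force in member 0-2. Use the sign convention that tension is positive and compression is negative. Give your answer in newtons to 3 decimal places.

N=4 nodes, M=5 members, R=3 reactions → 2N=8, M+R=8
member 0 (0-1): L=5.2955, (cx,cy)=(0.4974,0.8675)
member 1 (0-2): L=4.9910, (cx,cy)=(1.0000,0.0000)
member 2 (1-2): L=5.1634, (cx,cy)=(0.4565,-0.8897)
member 3 (1-3): L=4.3837, (cx,cy)=(0.9960,-0.0899)
member 4 (2-3): L=4.6558, (cx,cy)=(0.4315,0.9021)
solve A·x = −loads:
  F[0-1] = -1623.3558 N (compression)
  F[0-2] = +194.4160 N (tension)
  F[1-2] = -1437.4985 N (compression)
  F[1-3] = +580.4909 N (tension)
  F[2-3] = -1070.1558 N (compression)
  Rx@0 = +613.0400 N
  Ry@0 = +1408.2965 N
  Ry@2 = +2244.3835 N

194.416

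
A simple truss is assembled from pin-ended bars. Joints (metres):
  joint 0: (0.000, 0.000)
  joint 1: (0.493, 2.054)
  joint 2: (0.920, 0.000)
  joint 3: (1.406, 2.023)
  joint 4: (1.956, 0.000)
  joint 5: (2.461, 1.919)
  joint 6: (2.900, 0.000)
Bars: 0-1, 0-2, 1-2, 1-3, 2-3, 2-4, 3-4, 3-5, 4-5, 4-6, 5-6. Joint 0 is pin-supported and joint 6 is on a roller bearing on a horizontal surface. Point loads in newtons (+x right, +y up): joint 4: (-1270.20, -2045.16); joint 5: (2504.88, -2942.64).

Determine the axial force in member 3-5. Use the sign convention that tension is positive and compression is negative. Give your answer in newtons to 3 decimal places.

545.434

N=7 nodes, M=11 members, R=3 reactions → 2N=14, M+R=14
member 0 (0-1): L=2.1123, (cx,cy)=(0.2334,0.9724)
member 1 (0-2): L=0.9200, (cx,cy)=(1.0000,0.0000)
member 2 (1-2): L=2.0979, (cx,cy)=(0.2035,-0.9791)
member 3 (1-3): L=0.9135, (cx,cy)=(0.9994,-0.0339)
member 4 (2-3): L=2.0806, (cx,cy)=(0.2336,0.9723)
member 5 (2-4): L=1.0360, (cx,cy)=(1.0000,0.0000)
member 6 (3-4): L=2.0964, (cx,cy)=(0.2624,-0.9650)
member 7 (3-5): L=1.0601, (cx,cy)=(0.9952,-0.0981)
member 8 (4-5): L=1.9843, (cx,cy)=(0.2545,0.9671)
member 9 (4-6): L=0.9440, (cx,cy)=(1.0000,0.0000)
member 10 (5-6): L=1.9686, (cx,cy)=(0.2230,-0.9748)
solve A·x = −loads:
  F[0-1] = +561.8670 N (tension)
  F[0-2] = +1103.5454 N (tension)
  F[1-2] = -566.5778 N (compression)
  F[1-3] = +246.5953 N (tension)
  F[2-3] = +570.5009 N (tension)
  F[2-4] = +854.9628 N (tension)
  F[3-4] = -621.6326 N (compression)
  F[3-5] = +545.4338 N (tension)
  F[4-5] = +2735.0719 N (tension)
  F[4-6] = +1266.0197 N (tension)
  F[5-6] = -5677.1138 N (compression)
  Rx@0 = -1234.6800 N
  Ry@0 = -546.3499 N
  Ry@6 = +5534.1499 N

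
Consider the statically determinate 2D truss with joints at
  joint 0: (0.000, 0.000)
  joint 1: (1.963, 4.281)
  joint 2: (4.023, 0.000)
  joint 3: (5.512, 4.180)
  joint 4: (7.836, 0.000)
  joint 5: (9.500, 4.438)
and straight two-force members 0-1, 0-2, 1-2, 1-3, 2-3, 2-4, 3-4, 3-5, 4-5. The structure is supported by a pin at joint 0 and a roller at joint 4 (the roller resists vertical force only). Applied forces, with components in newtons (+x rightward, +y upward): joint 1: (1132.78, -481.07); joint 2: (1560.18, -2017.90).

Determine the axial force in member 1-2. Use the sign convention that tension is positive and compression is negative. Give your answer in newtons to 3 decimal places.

319.784

N=6 nodes, M=9 members, R=3 reactions → 2N=12, M+R=12
member 0 (0-1): L=4.7096, (cx,cy)=(0.4168,0.9090)
member 1 (0-2): L=4.0230, (cx,cy)=(1.0000,0.0000)
member 2 (1-2): L=4.7508, (cx,cy)=(0.4336,-0.9011)
member 3 (1-3): L=3.5504, (cx,cy)=(0.9996,-0.0284)
member 4 (2-3): L=4.4373, (cx,cy)=(0.3356,0.9420)
member 5 (2-4): L=3.8130, (cx,cy)=(1.0000,0.0000)
member 6 (3-4): L=4.7826, (cx,cy)=(0.4859,-0.8740)
member 7 (3-5): L=3.9963, (cx,cy)=(0.9979,0.0646)
member 8 (4-5): L=4.7397, (cx,cy)=(0.3511,0.9363)
solve A·x = −loads:
  F[0-1] = -796.0467 N (compression)
  F[0-2] = +3024.7588 N (tension)
  F[1-2] = +319.7841 N (tension)
  F[1-3] = -1603.8885 N (compression)
  F[2-3] = +1836.2110 N (tension)
  F[2-4] = +987.0706 N (tension)
  F[3-4] = -2031.3148 N (compression)
  F[3-5] = +0.0000 N (tension)
  F[4-5] = -0.0000 N (compression)
  Rx@0 = -2692.9600 N
  Ry@0 = +723.6020 N
  Ry@4 = +1775.3680 N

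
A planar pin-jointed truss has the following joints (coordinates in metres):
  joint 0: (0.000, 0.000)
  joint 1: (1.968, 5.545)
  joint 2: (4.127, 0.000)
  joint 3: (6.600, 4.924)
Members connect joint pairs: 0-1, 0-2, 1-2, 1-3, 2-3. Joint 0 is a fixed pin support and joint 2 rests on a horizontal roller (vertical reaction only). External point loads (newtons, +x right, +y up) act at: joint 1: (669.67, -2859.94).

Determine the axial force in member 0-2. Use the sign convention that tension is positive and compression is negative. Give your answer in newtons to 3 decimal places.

N=4 nodes, M=5 members, R=3 reactions → 2N=8, M+R=8
member 0 (0-1): L=5.8839, (cx,cy)=(0.3345,0.9424)
member 1 (0-2): L=4.1270, (cx,cy)=(1.0000,0.0000)
member 2 (1-2): L=5.9505, (cx,cy)=(0.3628,-0.9319)
member 3 (1-3): L=4.6734, (cx,cy)=(0.9911,-0.1329)
member 4 (2-3): L=5.5101, (cx,cy)=(0.4488,0.8936)
solve A·x = −loads:
  F[0-1] = -632.8352 N (compression)
  F[0-2] = +881.3364 N (tension)
  F[1-2] = -2429.0790 N (compression)
  F[1-3] = -0.0000 N (compression)
  F[2-3] = +0.0000 N (tension)
  Rx@0 = -669.6700 N
  Ry@0 = +596.3873 N
  Ry@2 = +2263.5527 N

881.336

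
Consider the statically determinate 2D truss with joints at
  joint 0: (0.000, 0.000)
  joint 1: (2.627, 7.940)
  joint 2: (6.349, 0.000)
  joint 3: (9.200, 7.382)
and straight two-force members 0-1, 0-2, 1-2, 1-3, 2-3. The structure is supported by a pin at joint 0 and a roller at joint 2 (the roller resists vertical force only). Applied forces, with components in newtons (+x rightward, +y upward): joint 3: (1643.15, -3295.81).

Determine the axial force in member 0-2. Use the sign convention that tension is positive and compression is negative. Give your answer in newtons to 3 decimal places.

521.392

N=4 nodes, M=5 members, R=3 reactions → 2N=8, M+R=8
member 0 (0-1): L=8.3633, (cx,cy)=(0.3141,0.9494)
member 1 (0-2): L=6.3490, (cx,cy)=(1.0000,0.0000)
member 2 (1-2): L=8.7691, (cx,cy)=(0.4244,-0.9055)
member 3 (1-3): L=6.5966, (cx,cy)=(0.9964,-0.0846)
member 4 (2-3): L=7.9134, (cx,cy)=(0.3603,0.9328)
solve A·x = −loads:
  F[0-1] = +3571.2214 N (tension)
  F[0-2] = +521.3916 N (tension)
  F[1-2] = -4009.2173 N (compression)
  F[1-3] = +2833.6087 N (tension)
  F[2-3] = -3276.1228 N (compression)
  Rx@0 = -1643.1500 N
  Ry@0 = -3390.4690 N
  Ry@2 = +6686.2790 N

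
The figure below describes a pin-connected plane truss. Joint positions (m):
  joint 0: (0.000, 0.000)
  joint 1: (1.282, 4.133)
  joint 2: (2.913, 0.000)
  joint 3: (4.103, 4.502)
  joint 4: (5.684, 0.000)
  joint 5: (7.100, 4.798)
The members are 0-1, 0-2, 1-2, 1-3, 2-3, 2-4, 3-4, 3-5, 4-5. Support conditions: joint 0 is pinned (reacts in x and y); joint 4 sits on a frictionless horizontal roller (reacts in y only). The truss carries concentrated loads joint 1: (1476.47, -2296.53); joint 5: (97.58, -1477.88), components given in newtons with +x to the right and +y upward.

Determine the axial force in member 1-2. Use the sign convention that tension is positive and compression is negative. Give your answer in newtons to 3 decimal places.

-2295.579

N=6 nodes, M=9 members, R=3 reactions → 2N=12, M+R=12
member 0 (0-1): L=4.3273, (cx,cy)=(0.2963,0.9551)
member 1 (0-2): L=2.9130, (cx,cy)=(1.0000,0.0000)
member 2 (1-2): L=4.4432, (cx,cy)=(0.3671,-0.9302)
member 3 (1-3): L=2.8450, (cx,cy)=(0.9916,0.1297)
member 4 (2-3): L=4.6566, (cx,cy)=(0.2556,0.9668)
member 5 (2-4): L=2.7710, (cx,cy)=(1.0000,0.0000)
member 6 (3-4): L=4.7715, (cx,cy)=(0.3313,-0.9435)
member 7 (3-5): L=3.0116, (cx,cy)=(0.9952,0.0983)
member 8 (4-5): L=5.0026, (cx,cy)=(0.2831,0.9591)
solve A·x = −loads:
  F[0-1] = -266.3941 N (compression)
  F[0-2] = +1652.9722 N (tension)
  F[1-2] = -2295.5792 N (compression)
  F[1-3] = -718.8038 N (compression)
  F[2-3] = +2208.6607 N (tension)
  F[2-4] = +245.8886 N (tension)
  F[3-4] = -2106.8082 N (compression)
  F[3-5] = +552.4356 N (tension)
  F[4-5] = -1597.5090 N (compression)
  Rx@0 = -1574.0500 N
  Ry@0 = +254.4348 N
  Ry@4 = +3519.9752 N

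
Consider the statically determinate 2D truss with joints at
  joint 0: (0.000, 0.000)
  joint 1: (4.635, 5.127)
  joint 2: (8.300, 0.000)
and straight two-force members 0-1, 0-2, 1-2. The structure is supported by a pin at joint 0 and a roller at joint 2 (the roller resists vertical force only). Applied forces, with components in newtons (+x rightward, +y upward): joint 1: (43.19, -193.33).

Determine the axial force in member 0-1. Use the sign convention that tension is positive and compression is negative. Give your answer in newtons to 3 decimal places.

N=3 nodes, M=3 members, R=3 reactions → 2N=6, M+R=6
member 0 (0-1): L=6.9115, (cx,cy)=(0.6706,0.7418)
member 1 (0-2): L=8.3000, (cx,cy)=(1.0000,0.0000)
member 2 (1-2): L=6.3022, (cx,cy)=(0.5815,-0.8135)
solve A·x = −loads:
  F[0-1] = -79.1168 N (compression)
  F[0-2] = +96.2471 N (tension)
  F[1-2] = -165.5043 N (compression)
  Rx@0 = -43.1900 N
  Ry@0 = +58.6891 N
  Ry@2 = +134.6409 N

-79.117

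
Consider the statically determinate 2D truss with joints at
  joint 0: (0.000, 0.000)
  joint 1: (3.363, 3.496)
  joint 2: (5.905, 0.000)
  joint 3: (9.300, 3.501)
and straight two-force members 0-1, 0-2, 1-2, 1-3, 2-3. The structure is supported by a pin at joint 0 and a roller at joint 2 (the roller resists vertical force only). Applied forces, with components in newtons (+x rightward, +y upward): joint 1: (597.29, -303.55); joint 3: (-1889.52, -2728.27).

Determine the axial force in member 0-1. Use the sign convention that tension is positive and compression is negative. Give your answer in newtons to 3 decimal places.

931.418

N=4 nodes, M=5 members, R=3 reactions → 2N=8, M+R=8
member 0 (0-1): L=4.8510, (cx,cy)=(0.6933,0.7207)
member 1 (0-2): L=5.9050, (cx,cy)=(1.0000,0.0000)
member 2 (1-2): L=4.3225, (cx,cy)=(0.5881,-0.8088)
member 3 (1-3): L=5.9370, (cx,cy)=(1.0000,0.0008)
member 4 (2-3): L=4.8768, (cx,cy)=(0.6962,0.7179)
solve A·x = −loads:
  F[0-1] = +931.4176 N (tension)
  F[0-2] = -1937.9494 N (compression)
  F[1-2] = -1204.4680 N (compression)
  F[1-3] = +756.7643 N (tension)
  F[2-3] = -3801.2833 N (compression)
  Rx@0 = +1292.2300 N
  Ry@0 = -671.2564 N
  Ry@2 = +3703.0764 N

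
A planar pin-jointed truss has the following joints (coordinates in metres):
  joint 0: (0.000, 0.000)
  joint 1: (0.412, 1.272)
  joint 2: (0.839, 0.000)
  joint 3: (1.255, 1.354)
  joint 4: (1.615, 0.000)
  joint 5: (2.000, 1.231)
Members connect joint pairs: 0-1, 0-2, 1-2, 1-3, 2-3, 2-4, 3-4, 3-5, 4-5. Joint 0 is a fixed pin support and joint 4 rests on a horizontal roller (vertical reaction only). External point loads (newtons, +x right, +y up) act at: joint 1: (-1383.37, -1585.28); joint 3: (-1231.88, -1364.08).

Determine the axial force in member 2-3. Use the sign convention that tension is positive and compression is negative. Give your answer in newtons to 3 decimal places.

N=6 nodes, M=9 members, R=3 reactions → 2N=12, M+R=12
member 0 (0-1): L=1.3371, (cx,cy)=(0.3081,0.9513)
member 1 (0-2): L=0.8390, (cx,cy)=(1.0000,0.0000)
member 2 (1-2): L=1.3418, (cx,cy)=(0.3182,-0.9480)
member 3 (1-3): L=0.8470, (cx,cy)=(0.9953,0.0968)
member 4 (2-3): L=1.4165, (cx,cy)=(0.2937,0.9559)
member 5 (2-4): L=0.7760, (cx,cy)=(1.0000,0.0000)
member 6 (3-4): L=1.4010, (cx,cy)=(0.2570,-0.9664)
member 7 (3-5): L=0.7551, (cx,cy)=(0.9866,-0.1629)
member 8 (4-5): L=1.2898, (cx,cy)=(0.2985,0.9544)
solve A·x = −loads:
  F[0-1] = -3791.7931 N (compression)
  F[0-2] = -1446.8511 N (compression)
  F[1-2] = +2086.8142 N (tension)
  F[1-3] = -451.2550 N (compression)
  F[2-3] = -2069.5882 N (compression)
  F[2-4] = -174.9296 N (compression)
  F[3-4] = +680.7876 N (tension)
  F[3-5] = +0.0000 N (tension)
  F[4-5] = -0.0000 N (compression)
  Rx@0 = +2615.2500 N
  Ry@0 = +3607.2897 N
  Ry@4 = -657.9297 N

-2069.588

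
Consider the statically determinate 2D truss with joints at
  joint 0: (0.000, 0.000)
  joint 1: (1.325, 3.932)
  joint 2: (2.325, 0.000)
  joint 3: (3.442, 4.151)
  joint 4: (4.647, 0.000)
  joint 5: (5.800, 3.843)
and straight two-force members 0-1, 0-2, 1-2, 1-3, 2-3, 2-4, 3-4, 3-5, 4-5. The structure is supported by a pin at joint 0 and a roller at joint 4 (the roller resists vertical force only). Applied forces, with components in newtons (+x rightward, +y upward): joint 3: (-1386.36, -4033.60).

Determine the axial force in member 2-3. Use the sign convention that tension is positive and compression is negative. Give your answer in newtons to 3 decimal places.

N=6 nodes, M=9 members, R=3 reactions → 2N=12, M+R=12
member 0 (0-1): L=4.1492, (cx,cy)=(0.3193,0.9476)
member 1 (0-2): L=2.3250, (cx,cy)=(1.0000,0.0000)
member 2 (1-2): L=4.0572, (cx,cy)=(0.2465,-0.9691)
member 3 (1-3): L=2.1283, (cx,cy)=(0.9947,0.1029)
member 4 (2-3): L=4.2987, (cx,cy)=(0.2598,0.9656)
member 5 (2-4): L=2.3220, (cx,cy)=(1.0000,0.0000)
member 6 (3-4): L=4.3224, (cx,cy)=(0.2788,-0.9604)
member 7 (3-5): L=2.3780, (cx,cy)=(0.9916,-0.1295)
member 8 (4-5): L=4.0122, (cx,cy)=(0.2874,0.9578)
solve A·x = −loads:
  F[0-1] = -2410.5385 N (compression)
  F[0-2] = -616.5905 N (compression)
  F[1-2] = +2216.5628 N (tension)
  F[1-3] = -1323.1252 N (compression)
  F[2-3] = -2224.5948 N (compression)
  F[2-4] = +507.7990 N (tension)
  F[3-4] = -1821.4871 N (compression)
  F[3-5] = +0.0000 N (tension)
  F[4-5] = -0.0000 N (compression)
  Rx@0 = +1386.3600 N
  Ry@0 = +2284.3272 N
  Ry@4 = +1749.2728 N

-2224.595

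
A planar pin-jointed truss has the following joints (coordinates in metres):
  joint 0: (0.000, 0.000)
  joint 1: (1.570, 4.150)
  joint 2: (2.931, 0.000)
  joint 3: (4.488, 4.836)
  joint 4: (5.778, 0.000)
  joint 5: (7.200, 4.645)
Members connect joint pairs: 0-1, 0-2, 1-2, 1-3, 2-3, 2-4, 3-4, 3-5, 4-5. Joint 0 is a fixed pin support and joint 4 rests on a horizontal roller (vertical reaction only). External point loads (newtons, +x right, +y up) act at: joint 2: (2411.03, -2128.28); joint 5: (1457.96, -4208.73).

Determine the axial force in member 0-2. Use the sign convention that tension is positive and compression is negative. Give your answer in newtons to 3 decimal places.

N=6 nodes, M=9 members, R=3 reactions → 2N=12, M+R=12
member 0 (0-1): L=4.4370, (cx,cy)=(0.3538,0.9353)
member 1 (0-2): L=2.9310, (cx,cy)=(1.0000,0.0000)
member 2 (1-2): L=4.3675, (cx,cy)=(0.3116,-0.9502)
member 3 (1-3): L=2.9976, (cx,cy)=(0.9735,0.2289)
member 4 (2-3): L=5.0805, (cx,cy)=(0.3065,0.9519)
member 5 (2-4): L=2.8470, (cx,cy)=(1.0000,0.0000)
member 6 (3-4): L=5.0051, (cx,cy)=(0.2577,-0.9662)
member 7 (3-5): L=2.7187, (cx,cy)=(0.9975,-0.0703)
member 8 (4-5): L=4.8578, (cx,cy)=(0.2927,0.9562)
solve A·x = −loads:
  F[0-1] = +1239.3739 N (tension)
  F[0-2] = +3430.4514 N (tension)
  F[1-2] = -1031.8829 N (compression)
  F[1-3] = +780.8180 N (tension)
  F[2-3] = +3265.9351 N (tension)
  F[2-4] = -303.0401 N (compression)
  F[3-4] = -3598.3863 N (compression)
  F[3-5] = +2695.0975 N (tension)
  F[4-5] = -4203.5185 N (compression)
  Rx@0 = -3868.9900 N
  Ry@0 = -1159.1944 N
  Ry@4 = +7496.2044 N

3430.451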